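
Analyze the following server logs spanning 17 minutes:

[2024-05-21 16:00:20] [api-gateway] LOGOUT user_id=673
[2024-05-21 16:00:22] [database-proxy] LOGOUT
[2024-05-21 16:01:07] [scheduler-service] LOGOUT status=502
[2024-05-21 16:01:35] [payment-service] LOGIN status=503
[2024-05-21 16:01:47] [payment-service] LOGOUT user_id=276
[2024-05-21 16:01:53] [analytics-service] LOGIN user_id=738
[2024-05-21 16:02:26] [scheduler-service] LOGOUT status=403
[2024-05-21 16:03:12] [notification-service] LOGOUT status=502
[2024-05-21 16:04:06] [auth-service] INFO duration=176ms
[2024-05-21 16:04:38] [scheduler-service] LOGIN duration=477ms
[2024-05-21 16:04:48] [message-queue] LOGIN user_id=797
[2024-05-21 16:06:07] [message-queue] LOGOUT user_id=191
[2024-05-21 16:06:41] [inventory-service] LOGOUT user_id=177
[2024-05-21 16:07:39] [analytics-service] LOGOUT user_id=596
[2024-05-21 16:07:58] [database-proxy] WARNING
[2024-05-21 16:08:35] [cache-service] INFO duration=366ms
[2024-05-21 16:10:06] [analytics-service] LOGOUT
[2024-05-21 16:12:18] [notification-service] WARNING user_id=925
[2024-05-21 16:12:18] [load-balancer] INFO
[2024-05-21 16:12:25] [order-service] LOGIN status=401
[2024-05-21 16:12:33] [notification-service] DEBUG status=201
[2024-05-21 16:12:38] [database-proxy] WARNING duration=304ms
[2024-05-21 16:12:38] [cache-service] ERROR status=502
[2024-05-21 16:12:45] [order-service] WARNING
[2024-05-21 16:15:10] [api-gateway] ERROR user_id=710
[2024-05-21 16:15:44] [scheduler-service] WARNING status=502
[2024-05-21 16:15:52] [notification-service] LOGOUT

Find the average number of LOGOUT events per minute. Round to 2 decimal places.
0.65

To calculate the rate:

1. Count total LOGOUT events: 11
2. Total time period: 17 minutes
3. Rate = 11 / 17 = 0.65 events per minute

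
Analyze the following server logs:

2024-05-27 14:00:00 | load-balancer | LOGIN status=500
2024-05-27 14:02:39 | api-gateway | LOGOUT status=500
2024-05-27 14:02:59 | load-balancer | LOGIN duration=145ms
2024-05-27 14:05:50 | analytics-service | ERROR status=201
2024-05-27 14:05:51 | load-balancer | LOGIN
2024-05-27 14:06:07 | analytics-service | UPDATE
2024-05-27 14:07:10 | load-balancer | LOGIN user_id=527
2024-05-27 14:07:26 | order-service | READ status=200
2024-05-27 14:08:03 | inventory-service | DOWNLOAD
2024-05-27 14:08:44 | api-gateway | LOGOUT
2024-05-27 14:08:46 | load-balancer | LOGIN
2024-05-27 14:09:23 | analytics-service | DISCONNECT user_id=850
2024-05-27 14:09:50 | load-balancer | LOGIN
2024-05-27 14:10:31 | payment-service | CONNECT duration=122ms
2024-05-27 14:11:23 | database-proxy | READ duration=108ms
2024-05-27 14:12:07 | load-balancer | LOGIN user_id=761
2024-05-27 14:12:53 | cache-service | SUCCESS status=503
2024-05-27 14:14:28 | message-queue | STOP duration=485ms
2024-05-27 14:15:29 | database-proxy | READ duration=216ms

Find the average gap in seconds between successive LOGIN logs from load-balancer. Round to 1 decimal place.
121.2

To calculate average interval:

1. Find all LOGIN events for load-balancer in order
2. Calculate time gaps between consecutive events
3. Compute mean of gaps: 727 / 6 = 121.2 seconds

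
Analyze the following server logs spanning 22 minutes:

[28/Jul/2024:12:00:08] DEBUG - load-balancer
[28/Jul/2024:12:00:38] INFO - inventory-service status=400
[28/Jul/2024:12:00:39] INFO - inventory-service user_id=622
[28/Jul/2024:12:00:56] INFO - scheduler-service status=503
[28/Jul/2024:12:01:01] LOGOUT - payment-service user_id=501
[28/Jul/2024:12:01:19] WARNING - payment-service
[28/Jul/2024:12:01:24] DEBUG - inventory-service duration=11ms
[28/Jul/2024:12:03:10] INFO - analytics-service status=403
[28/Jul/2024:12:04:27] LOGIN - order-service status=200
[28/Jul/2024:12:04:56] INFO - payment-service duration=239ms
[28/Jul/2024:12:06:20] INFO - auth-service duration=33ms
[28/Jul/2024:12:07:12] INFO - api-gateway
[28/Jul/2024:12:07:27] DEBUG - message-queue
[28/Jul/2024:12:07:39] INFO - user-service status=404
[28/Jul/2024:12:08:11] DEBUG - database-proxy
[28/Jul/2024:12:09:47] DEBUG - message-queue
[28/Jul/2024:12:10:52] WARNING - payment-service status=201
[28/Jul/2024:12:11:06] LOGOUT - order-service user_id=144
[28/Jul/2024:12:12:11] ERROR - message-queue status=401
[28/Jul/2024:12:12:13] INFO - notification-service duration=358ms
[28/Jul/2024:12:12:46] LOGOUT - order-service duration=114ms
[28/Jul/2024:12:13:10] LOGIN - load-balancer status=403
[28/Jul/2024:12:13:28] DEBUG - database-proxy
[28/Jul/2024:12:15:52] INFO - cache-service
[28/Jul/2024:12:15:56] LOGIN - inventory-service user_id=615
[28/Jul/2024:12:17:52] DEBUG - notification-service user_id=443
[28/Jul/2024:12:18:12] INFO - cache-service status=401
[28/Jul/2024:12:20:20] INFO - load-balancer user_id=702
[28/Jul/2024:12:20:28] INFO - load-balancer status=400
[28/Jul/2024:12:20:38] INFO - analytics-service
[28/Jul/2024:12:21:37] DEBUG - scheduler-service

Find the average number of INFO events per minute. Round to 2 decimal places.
0.64

To calculate the rate:

1. Count total INFO events: 14
2. Total time period: 22 minutes
3. Rate = 14 / 22 = 0.64 events per minute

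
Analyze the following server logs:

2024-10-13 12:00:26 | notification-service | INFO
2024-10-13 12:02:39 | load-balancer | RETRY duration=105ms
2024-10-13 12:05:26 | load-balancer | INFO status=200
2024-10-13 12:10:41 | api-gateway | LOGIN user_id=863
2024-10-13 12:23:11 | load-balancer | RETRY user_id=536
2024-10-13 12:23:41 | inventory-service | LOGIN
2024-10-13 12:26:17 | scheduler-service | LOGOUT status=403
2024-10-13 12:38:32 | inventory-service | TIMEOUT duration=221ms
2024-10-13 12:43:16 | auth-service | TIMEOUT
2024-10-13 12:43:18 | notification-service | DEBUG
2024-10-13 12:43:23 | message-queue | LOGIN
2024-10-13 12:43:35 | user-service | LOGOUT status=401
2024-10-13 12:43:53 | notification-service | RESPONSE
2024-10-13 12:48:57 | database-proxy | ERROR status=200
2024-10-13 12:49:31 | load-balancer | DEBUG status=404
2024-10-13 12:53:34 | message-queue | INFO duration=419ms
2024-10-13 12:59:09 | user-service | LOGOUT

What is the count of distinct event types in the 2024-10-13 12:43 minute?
5

To count unique event types:

1. Filter events in the minute starting at 2024-10-13 12:43
2. Extract event types from matching entries
3. Count unique types: 5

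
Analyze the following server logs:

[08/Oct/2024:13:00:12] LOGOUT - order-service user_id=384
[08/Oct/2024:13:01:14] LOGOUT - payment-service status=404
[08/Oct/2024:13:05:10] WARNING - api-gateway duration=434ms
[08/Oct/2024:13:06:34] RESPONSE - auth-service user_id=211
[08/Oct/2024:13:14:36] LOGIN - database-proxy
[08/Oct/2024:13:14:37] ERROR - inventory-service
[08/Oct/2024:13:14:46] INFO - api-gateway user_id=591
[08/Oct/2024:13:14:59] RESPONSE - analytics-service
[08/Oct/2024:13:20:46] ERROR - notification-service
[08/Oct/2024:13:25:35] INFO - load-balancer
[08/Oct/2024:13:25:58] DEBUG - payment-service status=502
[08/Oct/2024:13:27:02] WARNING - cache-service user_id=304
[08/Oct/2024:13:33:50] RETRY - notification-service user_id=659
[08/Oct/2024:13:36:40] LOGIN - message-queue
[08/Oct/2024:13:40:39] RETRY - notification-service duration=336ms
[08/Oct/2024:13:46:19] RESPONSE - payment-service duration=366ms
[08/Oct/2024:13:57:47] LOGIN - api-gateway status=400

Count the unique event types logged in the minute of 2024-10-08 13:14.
4

To count unique event types:

1. Filter events in the minute starting at 2024-10-08 13:14
2. Extract event types from matching entries
3. Count unique types: 4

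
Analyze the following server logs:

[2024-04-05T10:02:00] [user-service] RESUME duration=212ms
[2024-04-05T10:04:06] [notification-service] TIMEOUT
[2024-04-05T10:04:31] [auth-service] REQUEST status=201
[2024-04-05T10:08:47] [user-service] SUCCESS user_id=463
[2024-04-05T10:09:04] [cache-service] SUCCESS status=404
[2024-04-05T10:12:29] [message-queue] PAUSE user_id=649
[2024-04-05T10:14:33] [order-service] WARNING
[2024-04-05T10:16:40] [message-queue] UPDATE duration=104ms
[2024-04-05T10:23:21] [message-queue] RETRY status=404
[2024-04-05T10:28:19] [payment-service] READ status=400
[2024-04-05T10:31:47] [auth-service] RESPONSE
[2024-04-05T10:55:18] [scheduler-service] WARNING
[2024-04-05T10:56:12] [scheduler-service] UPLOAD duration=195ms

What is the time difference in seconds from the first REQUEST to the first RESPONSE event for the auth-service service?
1636

To find the time between events:

1. Locate the first REQUEST event for auth-service: 2024-04-05T10:04:31
2. Locate the first RESPONSE event for auth-service: 2024-04-05T10:31:47
3. Calculate the difference: 2024-04-05T10:31:47 - 2024-04-05T10:04:31 = 1636 seconds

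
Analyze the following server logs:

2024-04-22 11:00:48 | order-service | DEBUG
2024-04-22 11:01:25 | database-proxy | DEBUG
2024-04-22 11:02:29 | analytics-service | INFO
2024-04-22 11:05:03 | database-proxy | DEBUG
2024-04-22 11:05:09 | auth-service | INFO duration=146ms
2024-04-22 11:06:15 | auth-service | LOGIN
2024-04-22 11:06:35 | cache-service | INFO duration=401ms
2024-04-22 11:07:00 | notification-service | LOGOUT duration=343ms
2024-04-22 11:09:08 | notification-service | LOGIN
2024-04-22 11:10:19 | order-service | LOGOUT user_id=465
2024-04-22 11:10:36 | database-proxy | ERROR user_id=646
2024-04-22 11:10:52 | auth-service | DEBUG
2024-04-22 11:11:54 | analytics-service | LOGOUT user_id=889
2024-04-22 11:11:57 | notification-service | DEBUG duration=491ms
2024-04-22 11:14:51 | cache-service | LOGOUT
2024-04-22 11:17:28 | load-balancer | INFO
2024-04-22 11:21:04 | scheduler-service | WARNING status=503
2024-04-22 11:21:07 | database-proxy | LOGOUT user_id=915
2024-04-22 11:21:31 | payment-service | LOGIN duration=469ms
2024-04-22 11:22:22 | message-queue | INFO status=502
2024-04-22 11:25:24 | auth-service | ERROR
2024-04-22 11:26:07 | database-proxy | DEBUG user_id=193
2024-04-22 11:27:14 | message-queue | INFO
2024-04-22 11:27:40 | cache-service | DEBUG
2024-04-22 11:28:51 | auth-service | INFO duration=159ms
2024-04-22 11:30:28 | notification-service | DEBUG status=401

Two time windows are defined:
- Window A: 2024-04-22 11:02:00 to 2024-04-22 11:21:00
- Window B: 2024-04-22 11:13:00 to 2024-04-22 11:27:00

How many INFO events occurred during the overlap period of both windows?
1

To find overlap events:

1. Window A: 2024-04-22 11:02:00 to 2024-04-22 11:21:00
2. Window B: 2024-04-22 11:13:00 to 2024-04-22 11:27:00
3. Overlap period: 2024-04-22 11:13:00 to 2024-04-22 11:21:00
4. Count INFO events in overlap: 1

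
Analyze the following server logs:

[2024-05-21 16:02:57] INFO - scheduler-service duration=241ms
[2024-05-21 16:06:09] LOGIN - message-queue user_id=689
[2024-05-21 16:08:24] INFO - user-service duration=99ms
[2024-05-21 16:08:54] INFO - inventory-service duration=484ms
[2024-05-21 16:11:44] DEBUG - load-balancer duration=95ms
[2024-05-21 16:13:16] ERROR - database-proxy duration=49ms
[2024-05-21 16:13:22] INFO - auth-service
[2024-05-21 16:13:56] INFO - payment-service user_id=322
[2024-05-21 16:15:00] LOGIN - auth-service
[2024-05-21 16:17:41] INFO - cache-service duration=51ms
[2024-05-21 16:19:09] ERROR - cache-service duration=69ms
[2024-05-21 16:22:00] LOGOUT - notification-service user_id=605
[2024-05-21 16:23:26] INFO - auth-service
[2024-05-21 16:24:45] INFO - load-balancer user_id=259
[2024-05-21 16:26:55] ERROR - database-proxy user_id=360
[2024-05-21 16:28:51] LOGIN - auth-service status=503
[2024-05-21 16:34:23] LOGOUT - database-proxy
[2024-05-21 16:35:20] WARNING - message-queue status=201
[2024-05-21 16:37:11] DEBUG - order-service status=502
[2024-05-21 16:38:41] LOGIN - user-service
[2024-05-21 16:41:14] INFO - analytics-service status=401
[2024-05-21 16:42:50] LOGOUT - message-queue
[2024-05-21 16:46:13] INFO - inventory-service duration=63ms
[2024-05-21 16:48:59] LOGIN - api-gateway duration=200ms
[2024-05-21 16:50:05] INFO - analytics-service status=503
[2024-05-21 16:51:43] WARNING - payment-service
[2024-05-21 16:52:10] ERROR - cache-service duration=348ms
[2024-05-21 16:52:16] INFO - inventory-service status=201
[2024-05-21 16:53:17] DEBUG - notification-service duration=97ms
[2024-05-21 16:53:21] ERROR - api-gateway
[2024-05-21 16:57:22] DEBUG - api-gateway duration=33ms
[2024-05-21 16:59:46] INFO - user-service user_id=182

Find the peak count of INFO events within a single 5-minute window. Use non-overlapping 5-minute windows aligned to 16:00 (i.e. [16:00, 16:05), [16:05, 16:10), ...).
2

To find the burst window:

1. Divide the log period into non-overlapping 5-minute windows starting at 16:00
2. Count INFO events in each window
3. Find the window with maximum count
4. Maximum events in a window: 2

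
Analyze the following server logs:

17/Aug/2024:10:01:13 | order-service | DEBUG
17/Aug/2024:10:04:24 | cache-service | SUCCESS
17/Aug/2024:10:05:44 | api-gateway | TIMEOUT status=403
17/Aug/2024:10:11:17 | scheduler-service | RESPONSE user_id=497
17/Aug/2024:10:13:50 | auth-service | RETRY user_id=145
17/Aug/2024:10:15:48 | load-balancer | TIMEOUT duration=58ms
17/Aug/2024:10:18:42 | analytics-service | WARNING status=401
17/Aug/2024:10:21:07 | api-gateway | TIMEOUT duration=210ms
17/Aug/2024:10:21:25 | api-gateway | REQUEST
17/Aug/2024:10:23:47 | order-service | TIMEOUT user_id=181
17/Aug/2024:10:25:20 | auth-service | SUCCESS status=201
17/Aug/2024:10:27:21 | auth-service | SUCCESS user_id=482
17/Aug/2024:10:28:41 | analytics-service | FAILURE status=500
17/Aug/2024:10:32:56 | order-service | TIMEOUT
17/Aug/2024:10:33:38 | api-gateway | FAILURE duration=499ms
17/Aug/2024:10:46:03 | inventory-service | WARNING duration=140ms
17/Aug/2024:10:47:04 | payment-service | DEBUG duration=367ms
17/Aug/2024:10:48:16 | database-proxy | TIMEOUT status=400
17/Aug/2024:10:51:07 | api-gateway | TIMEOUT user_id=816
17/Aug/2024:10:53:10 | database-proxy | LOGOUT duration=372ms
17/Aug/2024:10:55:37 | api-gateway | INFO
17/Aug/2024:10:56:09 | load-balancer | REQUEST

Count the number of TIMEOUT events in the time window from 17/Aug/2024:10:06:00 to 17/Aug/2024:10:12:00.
0

To count events in the time window:

1. Window boundaries: 17/Aug/2024:10:06:00 to 17/Aug/2024:10:12:00
2. Filter for TIMEOUT events within this window
3. Count matching events: 0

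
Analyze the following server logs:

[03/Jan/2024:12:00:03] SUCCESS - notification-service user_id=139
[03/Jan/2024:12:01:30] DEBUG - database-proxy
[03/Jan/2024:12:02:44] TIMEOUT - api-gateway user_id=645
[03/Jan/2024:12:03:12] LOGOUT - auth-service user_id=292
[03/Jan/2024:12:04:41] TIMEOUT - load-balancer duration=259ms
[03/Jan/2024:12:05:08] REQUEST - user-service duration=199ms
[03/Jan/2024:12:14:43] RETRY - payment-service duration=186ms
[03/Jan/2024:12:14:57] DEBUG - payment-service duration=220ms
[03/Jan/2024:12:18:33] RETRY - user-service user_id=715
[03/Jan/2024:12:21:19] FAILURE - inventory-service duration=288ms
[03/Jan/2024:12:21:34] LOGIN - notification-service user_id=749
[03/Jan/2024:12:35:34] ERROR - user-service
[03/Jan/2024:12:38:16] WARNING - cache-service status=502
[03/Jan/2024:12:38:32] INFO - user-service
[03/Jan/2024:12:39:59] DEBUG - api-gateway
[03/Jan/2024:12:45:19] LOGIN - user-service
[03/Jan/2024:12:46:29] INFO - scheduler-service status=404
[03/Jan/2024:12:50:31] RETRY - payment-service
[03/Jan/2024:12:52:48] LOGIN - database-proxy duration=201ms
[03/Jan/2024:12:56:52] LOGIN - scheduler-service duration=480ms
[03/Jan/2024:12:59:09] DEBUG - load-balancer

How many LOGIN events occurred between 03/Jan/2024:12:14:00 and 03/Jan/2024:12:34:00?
1

To count events in the time window:

1. Window boundaries: 03/Jan/2024:12:14:00 to 03/Jan/2024:12:34:00
2. Filter for LOGIN events within this window
3. Count matching events: 1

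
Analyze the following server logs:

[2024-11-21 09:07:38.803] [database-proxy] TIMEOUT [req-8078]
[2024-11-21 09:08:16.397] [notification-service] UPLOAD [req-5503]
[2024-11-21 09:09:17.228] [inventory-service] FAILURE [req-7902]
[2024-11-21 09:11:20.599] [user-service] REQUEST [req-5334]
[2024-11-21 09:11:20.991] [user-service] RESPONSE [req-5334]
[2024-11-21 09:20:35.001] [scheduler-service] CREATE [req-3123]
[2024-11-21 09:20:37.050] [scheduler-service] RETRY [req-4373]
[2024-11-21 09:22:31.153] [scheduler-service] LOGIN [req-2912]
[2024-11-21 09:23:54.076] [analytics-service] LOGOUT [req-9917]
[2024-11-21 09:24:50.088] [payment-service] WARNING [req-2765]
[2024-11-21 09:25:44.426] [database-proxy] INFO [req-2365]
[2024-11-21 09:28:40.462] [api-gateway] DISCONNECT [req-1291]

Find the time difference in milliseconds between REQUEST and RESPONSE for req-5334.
392

To calculate latency:

1. Find REQUEST with id req-5334: 2024-11-21 09:11:20.599
2. Find RESPONSE with id req-5334: 2024-11-21 09:11:20.991
3. Latency: 2024-11-21 09:11:20.991 - 2024-11-21 09:11:20.599 = 392ms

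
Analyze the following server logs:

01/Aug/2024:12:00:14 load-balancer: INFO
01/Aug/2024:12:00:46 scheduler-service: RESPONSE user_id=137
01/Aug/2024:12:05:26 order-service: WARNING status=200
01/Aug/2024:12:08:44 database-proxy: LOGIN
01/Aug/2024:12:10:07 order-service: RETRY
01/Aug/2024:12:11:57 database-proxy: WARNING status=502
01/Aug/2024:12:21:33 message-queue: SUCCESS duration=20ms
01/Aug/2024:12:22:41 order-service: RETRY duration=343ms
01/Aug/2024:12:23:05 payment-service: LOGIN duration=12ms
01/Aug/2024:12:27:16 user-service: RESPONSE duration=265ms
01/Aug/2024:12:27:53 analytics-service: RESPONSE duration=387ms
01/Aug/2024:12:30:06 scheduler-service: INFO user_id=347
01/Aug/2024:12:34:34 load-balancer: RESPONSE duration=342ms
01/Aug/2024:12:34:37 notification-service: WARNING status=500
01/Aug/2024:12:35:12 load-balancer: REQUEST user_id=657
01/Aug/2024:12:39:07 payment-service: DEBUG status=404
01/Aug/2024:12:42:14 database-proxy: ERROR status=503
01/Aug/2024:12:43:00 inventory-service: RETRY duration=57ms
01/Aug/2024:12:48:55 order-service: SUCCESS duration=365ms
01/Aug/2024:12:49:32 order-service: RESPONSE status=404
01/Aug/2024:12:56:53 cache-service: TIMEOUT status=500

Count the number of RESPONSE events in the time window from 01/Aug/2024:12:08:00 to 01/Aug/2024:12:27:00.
0

To count events in the time window:

1. Window boundaries: 01/Aug/2024:12:08:00 to 01/Aug/2024:12:27:00
2. Filter for RESPONSE events within this window
3. Count matching events: 0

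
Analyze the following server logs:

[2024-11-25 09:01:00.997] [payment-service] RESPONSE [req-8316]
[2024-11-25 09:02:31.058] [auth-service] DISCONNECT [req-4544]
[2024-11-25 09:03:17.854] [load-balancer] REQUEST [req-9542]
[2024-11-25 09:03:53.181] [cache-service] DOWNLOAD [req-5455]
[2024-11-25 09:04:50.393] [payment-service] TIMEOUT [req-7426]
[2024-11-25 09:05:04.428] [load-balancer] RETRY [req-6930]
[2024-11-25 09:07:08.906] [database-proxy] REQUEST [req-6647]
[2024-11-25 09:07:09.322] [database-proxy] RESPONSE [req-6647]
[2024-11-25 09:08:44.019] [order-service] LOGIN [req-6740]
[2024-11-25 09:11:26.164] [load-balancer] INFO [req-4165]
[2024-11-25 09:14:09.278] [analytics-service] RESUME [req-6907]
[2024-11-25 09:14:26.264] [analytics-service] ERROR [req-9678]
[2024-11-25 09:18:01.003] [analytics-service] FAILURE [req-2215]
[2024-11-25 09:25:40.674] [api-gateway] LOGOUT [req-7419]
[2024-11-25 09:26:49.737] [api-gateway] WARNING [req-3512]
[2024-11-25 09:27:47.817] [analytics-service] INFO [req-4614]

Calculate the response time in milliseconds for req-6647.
416

To calculate latency:

1. Find REQUEST with id req-6647: 2024-11-25 09:07:08.906
2. Find RESPONSE with id req-6647: 2024-11-25 09:07:09.322
3. Latency: 2024-11-25 09:07:09.322 - 2024-11-25 09:07:08.906 = 416ms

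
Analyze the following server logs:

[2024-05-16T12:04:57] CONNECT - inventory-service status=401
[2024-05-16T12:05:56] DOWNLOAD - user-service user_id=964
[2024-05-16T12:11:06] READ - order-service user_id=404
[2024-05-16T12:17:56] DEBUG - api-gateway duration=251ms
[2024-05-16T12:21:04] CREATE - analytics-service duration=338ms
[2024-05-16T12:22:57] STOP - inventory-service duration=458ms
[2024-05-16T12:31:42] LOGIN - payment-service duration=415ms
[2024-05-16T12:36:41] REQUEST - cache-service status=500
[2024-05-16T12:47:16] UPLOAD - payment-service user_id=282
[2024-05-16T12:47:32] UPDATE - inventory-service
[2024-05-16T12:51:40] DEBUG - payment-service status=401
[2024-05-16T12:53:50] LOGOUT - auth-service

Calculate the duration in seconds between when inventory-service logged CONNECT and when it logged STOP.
1080

To find the time between events:

1. Locate the first CONNECT event for inventory-service: 2024-05-16T12:04:57
2. Locate the first STOP event for inventory-service: 2024-05-16T12:22:57
3. Calculate the difference: 2024-05-16T12:22:57 - 2024-05-16T12:04:57 = 1080 seconds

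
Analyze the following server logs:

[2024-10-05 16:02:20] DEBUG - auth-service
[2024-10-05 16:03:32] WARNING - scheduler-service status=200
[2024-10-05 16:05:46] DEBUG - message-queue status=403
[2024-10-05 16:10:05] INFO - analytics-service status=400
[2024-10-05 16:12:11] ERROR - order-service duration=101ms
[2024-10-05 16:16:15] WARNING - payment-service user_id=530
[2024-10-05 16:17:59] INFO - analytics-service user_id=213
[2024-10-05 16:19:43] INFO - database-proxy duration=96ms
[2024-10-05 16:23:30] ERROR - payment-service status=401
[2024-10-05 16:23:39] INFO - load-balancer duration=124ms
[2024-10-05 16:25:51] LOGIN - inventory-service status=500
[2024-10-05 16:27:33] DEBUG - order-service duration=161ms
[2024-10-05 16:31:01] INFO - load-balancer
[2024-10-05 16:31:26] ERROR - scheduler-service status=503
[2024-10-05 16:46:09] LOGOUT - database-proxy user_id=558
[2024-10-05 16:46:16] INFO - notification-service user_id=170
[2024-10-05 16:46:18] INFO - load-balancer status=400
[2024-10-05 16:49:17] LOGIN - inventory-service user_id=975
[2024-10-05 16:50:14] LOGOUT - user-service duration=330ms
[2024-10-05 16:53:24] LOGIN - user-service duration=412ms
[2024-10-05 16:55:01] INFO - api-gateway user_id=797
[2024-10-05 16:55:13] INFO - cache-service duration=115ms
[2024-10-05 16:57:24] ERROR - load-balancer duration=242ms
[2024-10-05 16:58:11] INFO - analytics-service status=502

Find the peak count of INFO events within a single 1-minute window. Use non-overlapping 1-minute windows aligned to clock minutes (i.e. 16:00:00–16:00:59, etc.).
2

To find the burst window:

1. Divide the log period into non-overlapping 1-minute windows starting at 16:00
2. Count INFO events in each window
3. Find the window with maximum count
4. Maximum events in a window: 2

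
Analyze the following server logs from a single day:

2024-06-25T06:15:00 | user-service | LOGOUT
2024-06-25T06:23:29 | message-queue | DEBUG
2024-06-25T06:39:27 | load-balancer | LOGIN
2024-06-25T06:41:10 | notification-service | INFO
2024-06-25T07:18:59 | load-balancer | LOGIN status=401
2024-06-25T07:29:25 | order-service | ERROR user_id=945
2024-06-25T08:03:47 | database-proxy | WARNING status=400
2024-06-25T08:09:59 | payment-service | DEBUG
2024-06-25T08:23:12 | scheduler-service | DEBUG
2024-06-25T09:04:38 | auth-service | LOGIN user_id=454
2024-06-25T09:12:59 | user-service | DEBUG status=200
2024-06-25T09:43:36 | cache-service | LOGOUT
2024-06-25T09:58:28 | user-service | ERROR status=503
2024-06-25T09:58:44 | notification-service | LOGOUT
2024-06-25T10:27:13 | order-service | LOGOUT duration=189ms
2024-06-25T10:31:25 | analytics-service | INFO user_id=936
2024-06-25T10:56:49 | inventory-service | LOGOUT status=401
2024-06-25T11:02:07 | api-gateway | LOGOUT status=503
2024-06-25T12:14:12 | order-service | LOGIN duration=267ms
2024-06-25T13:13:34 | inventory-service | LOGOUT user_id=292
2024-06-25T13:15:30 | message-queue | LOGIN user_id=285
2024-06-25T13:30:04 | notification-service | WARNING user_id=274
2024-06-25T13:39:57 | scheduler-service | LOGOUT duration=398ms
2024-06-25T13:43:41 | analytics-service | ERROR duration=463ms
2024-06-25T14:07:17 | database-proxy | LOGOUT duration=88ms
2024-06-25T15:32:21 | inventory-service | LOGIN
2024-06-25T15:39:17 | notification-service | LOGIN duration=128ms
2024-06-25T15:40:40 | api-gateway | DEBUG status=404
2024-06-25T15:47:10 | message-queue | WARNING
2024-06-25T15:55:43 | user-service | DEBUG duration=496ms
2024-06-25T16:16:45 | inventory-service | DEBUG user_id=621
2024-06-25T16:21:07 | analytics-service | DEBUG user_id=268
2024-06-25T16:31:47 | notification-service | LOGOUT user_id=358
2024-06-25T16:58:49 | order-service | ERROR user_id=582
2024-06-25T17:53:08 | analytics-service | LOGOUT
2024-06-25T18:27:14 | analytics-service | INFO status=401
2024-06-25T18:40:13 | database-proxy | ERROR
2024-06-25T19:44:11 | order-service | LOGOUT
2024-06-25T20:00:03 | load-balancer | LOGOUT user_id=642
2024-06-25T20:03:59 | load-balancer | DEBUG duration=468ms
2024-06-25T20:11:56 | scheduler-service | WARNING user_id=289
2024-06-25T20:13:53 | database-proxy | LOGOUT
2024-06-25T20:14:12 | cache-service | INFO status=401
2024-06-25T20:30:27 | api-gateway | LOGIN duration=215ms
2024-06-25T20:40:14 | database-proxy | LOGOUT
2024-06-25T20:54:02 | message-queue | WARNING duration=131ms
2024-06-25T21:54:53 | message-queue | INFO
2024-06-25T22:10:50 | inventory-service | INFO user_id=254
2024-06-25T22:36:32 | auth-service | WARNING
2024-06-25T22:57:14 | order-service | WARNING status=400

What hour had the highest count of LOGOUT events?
20

To find the peak hour:

1. Group all LOGOUT events by hour
2. Count events in each hour
3. Find hour with maximum count
4. Peak hour: 20 (with 3 events)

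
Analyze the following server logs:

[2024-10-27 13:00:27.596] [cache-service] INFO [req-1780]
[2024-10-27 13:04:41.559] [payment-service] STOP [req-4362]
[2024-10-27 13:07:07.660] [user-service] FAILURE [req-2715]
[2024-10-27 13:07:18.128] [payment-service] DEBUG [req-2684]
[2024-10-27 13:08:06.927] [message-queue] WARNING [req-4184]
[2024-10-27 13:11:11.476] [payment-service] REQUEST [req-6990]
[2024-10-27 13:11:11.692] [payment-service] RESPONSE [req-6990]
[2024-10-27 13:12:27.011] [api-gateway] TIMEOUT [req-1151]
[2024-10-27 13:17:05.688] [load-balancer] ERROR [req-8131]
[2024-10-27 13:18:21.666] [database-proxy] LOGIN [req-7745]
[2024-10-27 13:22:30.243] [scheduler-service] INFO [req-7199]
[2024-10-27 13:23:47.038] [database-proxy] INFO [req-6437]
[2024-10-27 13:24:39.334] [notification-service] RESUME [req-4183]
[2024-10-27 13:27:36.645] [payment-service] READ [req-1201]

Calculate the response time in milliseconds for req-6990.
216

To calculate latency:

1. Find REQUEST with id req-6990: 2024-10-27 13:11:11.476
2. Find RESPONSE with id req-6990: 2024-10-27 13:11:11.692
3. Latency: 2024-10-27 13:11:11.692 - 2024-10-27 13:11:11.476 = 216ms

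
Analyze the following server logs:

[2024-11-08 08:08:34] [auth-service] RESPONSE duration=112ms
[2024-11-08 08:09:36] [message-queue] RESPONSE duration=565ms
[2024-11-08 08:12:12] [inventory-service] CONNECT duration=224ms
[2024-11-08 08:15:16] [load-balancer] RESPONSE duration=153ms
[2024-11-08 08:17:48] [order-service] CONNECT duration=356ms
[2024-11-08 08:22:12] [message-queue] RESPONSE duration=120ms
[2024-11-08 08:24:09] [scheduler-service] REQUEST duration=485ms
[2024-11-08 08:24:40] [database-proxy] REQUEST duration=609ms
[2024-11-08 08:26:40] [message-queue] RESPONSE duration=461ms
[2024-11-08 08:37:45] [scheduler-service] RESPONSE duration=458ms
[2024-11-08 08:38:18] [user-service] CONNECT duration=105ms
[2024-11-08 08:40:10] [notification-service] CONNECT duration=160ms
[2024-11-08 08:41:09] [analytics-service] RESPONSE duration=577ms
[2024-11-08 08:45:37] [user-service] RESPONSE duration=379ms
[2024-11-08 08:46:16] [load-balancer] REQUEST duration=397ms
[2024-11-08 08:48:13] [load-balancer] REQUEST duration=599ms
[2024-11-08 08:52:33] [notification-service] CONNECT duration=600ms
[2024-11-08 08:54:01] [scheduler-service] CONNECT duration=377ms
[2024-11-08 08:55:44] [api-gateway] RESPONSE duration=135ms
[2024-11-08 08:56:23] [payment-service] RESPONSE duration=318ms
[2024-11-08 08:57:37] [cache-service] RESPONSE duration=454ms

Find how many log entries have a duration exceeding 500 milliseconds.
5

To count timeouts:

1. Threshold: 500ms
2. Extract duration from each log entry
3. Count entries where duration > 500
4. Timeout count: 5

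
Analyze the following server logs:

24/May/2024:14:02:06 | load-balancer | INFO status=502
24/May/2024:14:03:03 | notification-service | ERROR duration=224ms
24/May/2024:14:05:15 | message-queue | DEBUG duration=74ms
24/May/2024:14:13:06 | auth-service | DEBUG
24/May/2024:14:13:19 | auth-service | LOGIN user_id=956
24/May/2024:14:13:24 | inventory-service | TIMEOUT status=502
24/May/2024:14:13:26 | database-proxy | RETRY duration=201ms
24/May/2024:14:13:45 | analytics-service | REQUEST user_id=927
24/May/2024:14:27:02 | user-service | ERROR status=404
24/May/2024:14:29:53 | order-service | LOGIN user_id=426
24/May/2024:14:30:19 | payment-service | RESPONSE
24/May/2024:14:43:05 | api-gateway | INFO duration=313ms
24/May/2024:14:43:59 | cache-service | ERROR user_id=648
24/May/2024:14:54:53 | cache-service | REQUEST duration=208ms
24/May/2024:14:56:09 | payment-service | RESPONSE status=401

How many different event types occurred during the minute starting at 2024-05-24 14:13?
5

To count unique event types:

1. Filter events in the minute starting at 2024-05-24 14:13
2. Extract event types from matching entries
3. Count unique types: 5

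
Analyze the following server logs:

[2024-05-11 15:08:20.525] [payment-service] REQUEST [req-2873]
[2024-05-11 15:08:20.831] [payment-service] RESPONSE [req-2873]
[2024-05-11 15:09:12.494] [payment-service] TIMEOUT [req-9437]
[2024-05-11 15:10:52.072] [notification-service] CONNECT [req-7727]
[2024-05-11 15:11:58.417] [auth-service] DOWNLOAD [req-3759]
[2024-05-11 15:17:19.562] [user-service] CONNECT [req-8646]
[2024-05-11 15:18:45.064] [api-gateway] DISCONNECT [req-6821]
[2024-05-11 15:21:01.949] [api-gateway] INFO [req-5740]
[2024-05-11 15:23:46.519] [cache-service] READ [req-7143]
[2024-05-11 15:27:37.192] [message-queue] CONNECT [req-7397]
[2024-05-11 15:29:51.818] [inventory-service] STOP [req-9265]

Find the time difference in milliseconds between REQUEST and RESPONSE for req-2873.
306

To calculate latency:

1. Find REQUEST with id req-2873: 2024-05-11 15:08:20.525
2. Find RESPONSE with id req-2873: 2024-05-11 15:08:20.831
3. Latency: 2024-05-11 15:08:20.831 - 2024-05-11 15:08:20.525 = 306ms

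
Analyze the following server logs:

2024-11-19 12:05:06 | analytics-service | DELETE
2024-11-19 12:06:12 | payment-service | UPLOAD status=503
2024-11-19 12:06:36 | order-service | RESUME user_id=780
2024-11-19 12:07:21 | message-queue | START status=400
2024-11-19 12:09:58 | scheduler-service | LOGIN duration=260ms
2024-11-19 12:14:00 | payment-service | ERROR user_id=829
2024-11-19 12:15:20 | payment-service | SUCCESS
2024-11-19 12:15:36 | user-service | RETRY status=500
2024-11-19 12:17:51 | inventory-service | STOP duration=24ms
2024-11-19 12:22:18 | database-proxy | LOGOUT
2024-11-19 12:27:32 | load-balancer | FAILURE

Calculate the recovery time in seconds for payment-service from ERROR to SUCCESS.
80

To calculate recovery time:

1. Find ERROR event for payment-service: 2024-11-19 12:14:00
2. Find next SUCCESS event for payment-service: 2024-11-19 12:15:20
3. Recovery time: 2024-11-19 12:15:20 - 2024-11-19 12:14:00 = 80 seconds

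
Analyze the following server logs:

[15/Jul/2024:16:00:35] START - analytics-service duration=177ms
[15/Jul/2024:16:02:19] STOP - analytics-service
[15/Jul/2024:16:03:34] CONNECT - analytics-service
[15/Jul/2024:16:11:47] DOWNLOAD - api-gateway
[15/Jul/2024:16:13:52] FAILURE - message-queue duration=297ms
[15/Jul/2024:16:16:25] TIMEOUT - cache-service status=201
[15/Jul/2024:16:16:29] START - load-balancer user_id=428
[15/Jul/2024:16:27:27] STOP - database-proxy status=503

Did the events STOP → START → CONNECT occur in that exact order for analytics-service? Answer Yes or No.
No

To verify sequence order:

1. Find all events in sequence STOP → START → CONNECT for analytics-service
2. Extract their timestamps
3. Check if timestamps are in ascending order
4. Result: No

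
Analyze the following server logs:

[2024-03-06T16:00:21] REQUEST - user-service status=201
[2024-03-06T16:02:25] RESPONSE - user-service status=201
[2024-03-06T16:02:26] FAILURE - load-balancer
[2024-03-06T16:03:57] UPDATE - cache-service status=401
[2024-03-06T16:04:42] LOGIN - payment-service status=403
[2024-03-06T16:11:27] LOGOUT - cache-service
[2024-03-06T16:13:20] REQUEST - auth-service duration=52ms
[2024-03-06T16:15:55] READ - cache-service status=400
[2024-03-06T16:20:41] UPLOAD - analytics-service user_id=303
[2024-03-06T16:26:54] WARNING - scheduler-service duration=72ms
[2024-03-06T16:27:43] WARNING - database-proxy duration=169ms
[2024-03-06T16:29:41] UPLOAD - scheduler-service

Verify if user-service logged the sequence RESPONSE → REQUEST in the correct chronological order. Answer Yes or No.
No

To verify sequence order:

1. Find all events in sequence RESPONSE → REQUEST for user-service
2. Extract their timestamps
3. Check if timestamps are in ascending order
4. Result: No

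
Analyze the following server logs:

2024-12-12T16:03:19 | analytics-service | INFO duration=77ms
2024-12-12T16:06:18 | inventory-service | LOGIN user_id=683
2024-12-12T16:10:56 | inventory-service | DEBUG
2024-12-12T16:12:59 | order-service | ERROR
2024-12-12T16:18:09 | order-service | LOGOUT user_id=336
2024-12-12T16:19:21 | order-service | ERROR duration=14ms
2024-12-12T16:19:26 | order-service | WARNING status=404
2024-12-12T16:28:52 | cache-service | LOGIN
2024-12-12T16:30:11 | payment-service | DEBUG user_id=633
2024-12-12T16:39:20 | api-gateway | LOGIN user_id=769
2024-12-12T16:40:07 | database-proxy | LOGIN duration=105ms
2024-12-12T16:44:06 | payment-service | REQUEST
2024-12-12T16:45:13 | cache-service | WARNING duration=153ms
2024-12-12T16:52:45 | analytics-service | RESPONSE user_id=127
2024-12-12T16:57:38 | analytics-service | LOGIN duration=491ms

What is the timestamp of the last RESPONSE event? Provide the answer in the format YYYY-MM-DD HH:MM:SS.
2024-12-12 16:52:45

To find the last event:

1. Filter for all RESPONSE events
2. Sort by timestamp
3. Select the last one
4. Timestamp: 2024-12-12 16:52:45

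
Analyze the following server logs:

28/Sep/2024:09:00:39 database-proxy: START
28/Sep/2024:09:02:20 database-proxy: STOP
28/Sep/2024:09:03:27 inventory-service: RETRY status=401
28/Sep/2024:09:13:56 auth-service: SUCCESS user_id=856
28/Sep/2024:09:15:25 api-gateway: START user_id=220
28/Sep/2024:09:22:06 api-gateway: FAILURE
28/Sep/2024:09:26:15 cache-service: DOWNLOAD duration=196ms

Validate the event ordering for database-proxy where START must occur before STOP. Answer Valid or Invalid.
Valid

To validate ordering:

1. Required order: START → STOP
2. Rule: START must occur before STOP
3. Check actual order of events for database-proxy
4. Result: Valid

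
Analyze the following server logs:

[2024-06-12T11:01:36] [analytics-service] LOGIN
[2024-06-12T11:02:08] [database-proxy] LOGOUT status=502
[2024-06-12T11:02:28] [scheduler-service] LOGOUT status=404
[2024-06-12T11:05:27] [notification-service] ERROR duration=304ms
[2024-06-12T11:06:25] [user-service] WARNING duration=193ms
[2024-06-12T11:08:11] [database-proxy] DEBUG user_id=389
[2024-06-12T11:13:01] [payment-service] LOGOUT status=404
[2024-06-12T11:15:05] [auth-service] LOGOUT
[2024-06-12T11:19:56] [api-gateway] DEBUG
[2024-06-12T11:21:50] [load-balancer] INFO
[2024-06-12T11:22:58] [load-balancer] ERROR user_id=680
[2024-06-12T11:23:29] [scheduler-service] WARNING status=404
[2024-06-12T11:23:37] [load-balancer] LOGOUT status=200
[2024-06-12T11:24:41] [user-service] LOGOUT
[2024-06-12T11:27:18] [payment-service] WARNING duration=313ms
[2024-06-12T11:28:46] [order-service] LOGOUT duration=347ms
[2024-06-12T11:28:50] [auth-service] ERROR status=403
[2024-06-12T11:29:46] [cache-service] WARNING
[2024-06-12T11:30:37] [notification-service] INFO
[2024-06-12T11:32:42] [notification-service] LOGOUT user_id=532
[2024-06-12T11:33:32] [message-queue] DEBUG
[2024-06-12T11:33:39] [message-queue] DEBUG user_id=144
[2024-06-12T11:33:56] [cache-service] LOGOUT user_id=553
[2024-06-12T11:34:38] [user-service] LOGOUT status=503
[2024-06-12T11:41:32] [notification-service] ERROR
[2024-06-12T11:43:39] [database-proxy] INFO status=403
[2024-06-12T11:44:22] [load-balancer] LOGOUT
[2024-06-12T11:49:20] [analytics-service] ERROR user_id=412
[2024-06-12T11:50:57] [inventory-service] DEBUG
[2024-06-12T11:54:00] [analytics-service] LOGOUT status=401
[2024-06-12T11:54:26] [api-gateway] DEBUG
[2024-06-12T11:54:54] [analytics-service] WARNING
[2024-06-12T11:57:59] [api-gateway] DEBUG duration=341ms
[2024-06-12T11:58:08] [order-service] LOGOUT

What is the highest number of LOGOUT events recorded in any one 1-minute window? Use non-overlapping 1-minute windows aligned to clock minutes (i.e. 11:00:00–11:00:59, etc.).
2

To find the burst window:

1. Divide the log period into non-overlapping 1-minute windows starting at 11:00
2. Count LOGOUT events in each window
3. Find the window with maximum count
4. Maximum events in a window: 2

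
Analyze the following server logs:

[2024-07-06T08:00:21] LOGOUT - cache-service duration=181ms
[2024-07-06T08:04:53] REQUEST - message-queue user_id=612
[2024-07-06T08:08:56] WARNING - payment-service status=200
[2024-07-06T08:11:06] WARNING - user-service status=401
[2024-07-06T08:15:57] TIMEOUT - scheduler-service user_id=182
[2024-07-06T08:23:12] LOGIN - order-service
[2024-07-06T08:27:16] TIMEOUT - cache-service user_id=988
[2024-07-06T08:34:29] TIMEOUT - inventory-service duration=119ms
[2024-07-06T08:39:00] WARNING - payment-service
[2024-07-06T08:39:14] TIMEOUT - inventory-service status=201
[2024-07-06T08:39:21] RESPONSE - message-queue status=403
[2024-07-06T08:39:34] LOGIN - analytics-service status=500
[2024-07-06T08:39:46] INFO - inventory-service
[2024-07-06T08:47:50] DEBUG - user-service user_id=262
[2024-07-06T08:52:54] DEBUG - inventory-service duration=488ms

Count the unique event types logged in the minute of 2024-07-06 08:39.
5

To count unique event types:

1. Filter events in the minute starting at 2024-07-06 08:39
2. Extract event types from matching entries
3. Count unique types: 5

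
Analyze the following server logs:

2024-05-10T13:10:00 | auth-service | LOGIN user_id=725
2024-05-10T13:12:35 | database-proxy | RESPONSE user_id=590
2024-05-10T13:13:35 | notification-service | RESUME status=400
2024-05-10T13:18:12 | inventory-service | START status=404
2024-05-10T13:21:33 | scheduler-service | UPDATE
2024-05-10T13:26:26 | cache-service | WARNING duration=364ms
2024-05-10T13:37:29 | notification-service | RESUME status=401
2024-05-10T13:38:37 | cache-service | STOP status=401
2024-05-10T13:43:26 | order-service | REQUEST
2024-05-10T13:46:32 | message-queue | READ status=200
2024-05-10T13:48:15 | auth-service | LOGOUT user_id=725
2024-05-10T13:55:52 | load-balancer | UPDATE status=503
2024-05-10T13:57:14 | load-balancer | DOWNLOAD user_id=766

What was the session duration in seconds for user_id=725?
2295

To calculate session duration:

1. Find LOGIN event for user_id=725: 2024-05-10T13:10:00
2. Find LOGOUT event for user_id=725: 2024-05-10T13:48:15
3. Session duration: 2024-05-10T13:48:15 - 2024-05-10T13:10:00 = 2295 seconds (38 minutes)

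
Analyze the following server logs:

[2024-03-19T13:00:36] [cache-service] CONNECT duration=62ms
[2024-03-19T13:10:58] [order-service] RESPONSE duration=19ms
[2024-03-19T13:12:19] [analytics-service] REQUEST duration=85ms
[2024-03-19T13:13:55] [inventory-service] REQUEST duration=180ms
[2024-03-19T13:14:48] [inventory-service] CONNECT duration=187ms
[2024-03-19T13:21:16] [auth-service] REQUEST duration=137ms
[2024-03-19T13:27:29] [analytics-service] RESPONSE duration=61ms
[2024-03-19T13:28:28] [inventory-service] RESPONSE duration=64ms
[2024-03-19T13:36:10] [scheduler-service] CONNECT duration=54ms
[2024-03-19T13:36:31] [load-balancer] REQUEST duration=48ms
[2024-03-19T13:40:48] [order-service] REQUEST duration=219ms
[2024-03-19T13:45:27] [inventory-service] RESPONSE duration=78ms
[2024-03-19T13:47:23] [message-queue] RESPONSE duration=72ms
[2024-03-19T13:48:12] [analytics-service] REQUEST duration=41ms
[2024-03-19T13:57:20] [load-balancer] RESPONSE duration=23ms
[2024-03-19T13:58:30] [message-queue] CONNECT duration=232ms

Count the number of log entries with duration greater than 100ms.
5

To count timeouts:

1. Threshold: 100ms
2. Extract duration from each log entry
3. Count entries where duration > 100
4. Timeout count: 5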